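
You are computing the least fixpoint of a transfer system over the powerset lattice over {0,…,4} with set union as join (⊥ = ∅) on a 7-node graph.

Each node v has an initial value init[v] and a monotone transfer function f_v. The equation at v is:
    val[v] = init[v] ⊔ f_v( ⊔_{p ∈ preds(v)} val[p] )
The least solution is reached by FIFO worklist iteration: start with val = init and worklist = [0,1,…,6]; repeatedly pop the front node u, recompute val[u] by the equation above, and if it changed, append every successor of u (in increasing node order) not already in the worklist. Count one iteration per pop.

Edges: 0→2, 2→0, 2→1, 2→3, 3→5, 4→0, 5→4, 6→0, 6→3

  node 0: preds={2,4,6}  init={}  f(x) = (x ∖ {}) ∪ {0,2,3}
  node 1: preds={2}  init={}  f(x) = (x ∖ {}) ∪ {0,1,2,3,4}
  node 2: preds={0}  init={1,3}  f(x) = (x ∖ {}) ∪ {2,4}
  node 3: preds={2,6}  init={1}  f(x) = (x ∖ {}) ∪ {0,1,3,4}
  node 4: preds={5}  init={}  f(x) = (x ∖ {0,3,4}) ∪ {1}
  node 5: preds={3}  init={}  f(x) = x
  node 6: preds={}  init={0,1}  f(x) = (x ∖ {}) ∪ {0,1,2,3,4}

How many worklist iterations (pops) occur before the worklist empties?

13

Worklist (13 pops):
  #1 pop 0: in={0,1,3} → {0,1,2,3} (was {}); enqueue []
  #2 pop 1: in={1,3} → {0,1,2,3,4} (was {}); enqueue []
  #3 pop 2: in={0,1,2,3} → {0,1,2,3,4} (was {1,3}); enqueue [0,1]
  #4 pop 3: in={0,1,2,3,4} → {0,1,2,3,4} (was {1}); enqueue []
  #5 pop 4: in={} → {1} (was {}); enqueue []
  #6 pop 5: in={0,1,2,3,4} → {0,1,2,3,4} (was {}); enqueue [4]
  #7 pop 6: in={} → {0,1,2,3,4} (was {0,1}); enqueue [3]
  #8 pop 0: in={0,1,2,3,4} → {0,1,2,3,4} (was {0,1,2,3}); enqueue [2]
  #9 pop 1: in={0,1,2,3,4} → {0,1,2,3,4} (no change)
  #10 pop 4: in={0,1,2,3,4} → {1,2} (was {1}); enqueue [0]
  #11 pop 3: in={0,1,2,3,4} → {0,1,2,3,4} (no change)
  #12 pop 2: in={0,1,2,3,4} → {0,1,2,3,4} (no change)
  #13 pop 0: in={0,1,2,3,4} → {0,1,2,3,4} (no change)

Fixpoint:
  val[0] = {0,1,2,3,4}
  val[1] = {0,1,2,3,4}
  val[2] = {0,1,2,3,4}
  val[3] = {0,1,2,3,4}
  val[4] = {1,2}
  val[5] = {0,1,2,3,4}
  val[6] = {0,1,2,3,4}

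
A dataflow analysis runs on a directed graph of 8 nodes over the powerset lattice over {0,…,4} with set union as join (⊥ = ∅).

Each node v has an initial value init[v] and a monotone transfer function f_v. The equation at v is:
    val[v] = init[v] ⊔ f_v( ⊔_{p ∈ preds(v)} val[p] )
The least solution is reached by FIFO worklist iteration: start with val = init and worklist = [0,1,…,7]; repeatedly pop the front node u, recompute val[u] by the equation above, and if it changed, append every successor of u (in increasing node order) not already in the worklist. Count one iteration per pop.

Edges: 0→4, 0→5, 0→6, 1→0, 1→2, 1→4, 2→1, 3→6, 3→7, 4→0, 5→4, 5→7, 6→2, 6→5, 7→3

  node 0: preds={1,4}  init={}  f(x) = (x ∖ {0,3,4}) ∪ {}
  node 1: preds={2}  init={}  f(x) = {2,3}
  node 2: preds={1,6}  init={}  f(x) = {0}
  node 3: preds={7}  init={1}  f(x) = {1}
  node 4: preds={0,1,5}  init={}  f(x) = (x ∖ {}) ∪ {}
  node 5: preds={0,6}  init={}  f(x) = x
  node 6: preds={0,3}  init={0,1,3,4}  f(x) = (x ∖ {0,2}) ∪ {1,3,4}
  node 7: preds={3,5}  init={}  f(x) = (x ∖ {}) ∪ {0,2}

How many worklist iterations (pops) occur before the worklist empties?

19

Worklist (19 pops):
  #1 pop 0: in={} → {} (no change)
  #2 pop 1: in={} → {2,3} (was {}); enqueue [0]
  #3 pop 2: in={0,1,2,3,4} → {0} (was {}); enqueue [1]
  #4 pop 3: in={} → {1} (no change)
  #5 pop 4: in={2,3} → {2,3} (was {}); enqueue []
  #6 pop 5: in={0,1,3,4} → {0,1,3,4} (was {}); enqueue [4]
  #7 pop 6: in={1} → {0,1,3,4} (no change)
  #8 pop 7: in={0,1,3,4} → {0,1,2,3,4} (was {}); enqueue [3]
  #9 pop 0: in={2,3} → {2} (was {}); enqueue [5,6]
  #10 pop 1: in={0} → {2,3} (no change)
  #11 pop 4: in={0,1,2,3,4} → {0,1,2,3,4} (was {2,3}); enqueue [0]
  #12 pop 3: in={0,1,2,3,4} → {1} (no change)
  #13 pop 5: in={0,1,2,3,4} → {0,1,2,3,4} (was {0,1,3,4}); enqueue [4,7]
  #14 pop 6: in={1,2} → {0,1,3,4} (no change)
  #15 pop 0: in={0,1,2,3,4} → {1,2} (was {2}); enqueue [5,6]
  #16 pop 4: in={0,1,2,3,4} → {0,1,2,3,4} (no change)
  #17 pop 7: in={0,1,2,3,4} → {0,1,2,3,4} (no change)
  #18 pop 5: in={0,1,2,3,4} → {0,1,2,3,4} (no change)
  #19 pop 6: in={1,2} → {0,1,3,4} (no change)

Fixpoint:
  val[0] = {1,2}
  val[1] = {2,3}
  val[2] = {0}
  val[3] = {1}
  val[4] = {0,1,2,3,4}
  val[5] = {0,1,2,3,4}
  val[6] = {0,1,3,4}
  val[7] = {0,1,2,3,4}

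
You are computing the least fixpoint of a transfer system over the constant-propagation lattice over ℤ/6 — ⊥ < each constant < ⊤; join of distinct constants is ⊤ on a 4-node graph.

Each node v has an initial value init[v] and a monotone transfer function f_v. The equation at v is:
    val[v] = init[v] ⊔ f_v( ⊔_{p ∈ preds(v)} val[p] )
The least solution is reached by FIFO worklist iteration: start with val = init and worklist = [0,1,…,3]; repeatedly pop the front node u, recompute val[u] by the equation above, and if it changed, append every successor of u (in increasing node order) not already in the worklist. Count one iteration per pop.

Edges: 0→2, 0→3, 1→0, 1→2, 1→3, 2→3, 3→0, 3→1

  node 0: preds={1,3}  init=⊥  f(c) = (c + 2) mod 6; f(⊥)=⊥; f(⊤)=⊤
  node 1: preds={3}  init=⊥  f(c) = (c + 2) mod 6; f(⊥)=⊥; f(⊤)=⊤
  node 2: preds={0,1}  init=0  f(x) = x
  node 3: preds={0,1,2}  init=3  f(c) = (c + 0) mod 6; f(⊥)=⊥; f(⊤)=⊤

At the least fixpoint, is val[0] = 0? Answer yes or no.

no

Trace (9 dequeues):
  [1] u=0 | in 3 | out 5 | prev ⊥ | push {}
  [2] u=1 | in 3 | out 5 | prev ⊥ | push {0}
  [3] u=2 | in 5 | out ⊤ | prev 0 | push {}
  [4] u=3 | in ⊤ | out ⊤ | prev 3 | push {1}
  [5] u=0 | in ⊤ | out ⊤ | prev 5 | push {2,3}
  [6] u=1 | in ⊤ | out ⊤ | prev 5 | push {0}
  [7] u=2 | in ⊤ | out ⊤ | ==
  [8] u=3 | in ⊤ | out ⊤ | ==
  [9] u=0 | in ⊤ | out ⊤ | ==

Converged values:
  [0] ⊤
  [1] ⊤
  [2] ⊤
  [3] ⊤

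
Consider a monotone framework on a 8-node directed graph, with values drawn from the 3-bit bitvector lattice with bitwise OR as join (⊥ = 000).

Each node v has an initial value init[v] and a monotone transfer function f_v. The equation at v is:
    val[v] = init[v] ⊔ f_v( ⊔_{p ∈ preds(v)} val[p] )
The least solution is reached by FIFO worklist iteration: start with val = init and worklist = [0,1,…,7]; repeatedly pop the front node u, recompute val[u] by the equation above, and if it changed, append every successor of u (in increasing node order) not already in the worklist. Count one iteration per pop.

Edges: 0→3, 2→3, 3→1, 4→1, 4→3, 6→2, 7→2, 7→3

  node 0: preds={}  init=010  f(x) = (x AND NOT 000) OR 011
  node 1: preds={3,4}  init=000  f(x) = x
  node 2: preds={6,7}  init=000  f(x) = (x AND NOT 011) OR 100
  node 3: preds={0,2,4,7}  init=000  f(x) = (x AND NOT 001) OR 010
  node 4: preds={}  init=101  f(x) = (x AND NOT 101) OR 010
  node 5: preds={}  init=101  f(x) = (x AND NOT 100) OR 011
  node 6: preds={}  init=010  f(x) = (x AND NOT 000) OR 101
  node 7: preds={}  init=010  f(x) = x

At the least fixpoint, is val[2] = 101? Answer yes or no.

no

Trace (11 dequeues):
  [1] u=0 | in 000 | out 011 | prev 010 | push {}
  [2] u=1 | in 101 | out 101 | prev 000 | push {}
  [3] u=2 | in 010 | out 100 | prev 000 | push {}
  [4] u=3 | in 111 | out 110 | prev 000 | push {1}
  [5] u=4 | in 000 | out 111 | prev 101 | push {3}
  [6] u=5 | in 000 | out 111 | prev 101 | push {}
  [7] u=6 | in 000 | out 111 | prev 010 | push {2}
  [8] u=7 | in 000 | out 010 | ==
  [9] u=1 | in 111 | out 111 | prev 101 | push {}
  [10] u=3 | in 111 | out 110 | ==
  [11] u=2 | in 111 | out 100 | ==

Converged values:
  [0] 011
  [1] 111
  [2] 100
  [3] 110
  [4] 111
  [5] 111
  [6] 111
  [7] 010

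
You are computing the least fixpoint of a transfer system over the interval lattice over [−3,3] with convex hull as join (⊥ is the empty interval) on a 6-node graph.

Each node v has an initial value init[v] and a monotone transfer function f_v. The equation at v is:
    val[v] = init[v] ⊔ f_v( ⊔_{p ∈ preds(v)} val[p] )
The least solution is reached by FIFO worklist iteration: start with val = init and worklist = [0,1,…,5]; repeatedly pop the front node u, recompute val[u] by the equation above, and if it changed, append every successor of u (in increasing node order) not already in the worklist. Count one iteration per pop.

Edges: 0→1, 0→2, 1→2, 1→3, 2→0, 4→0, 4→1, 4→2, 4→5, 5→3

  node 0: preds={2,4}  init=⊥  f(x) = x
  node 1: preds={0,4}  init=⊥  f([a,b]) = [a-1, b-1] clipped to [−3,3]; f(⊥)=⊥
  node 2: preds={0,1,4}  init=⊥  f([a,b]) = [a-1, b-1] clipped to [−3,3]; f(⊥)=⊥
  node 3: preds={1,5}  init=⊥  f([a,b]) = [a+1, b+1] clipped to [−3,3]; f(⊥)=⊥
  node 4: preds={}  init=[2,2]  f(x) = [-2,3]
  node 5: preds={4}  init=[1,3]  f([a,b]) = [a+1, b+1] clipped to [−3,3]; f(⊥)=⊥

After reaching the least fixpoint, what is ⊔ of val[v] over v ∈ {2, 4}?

[-3,3]

Worklist (13 pops):
  #1 pop 0: in=[2,2] → [2,2] (was ⊥); enqueue []
  #2 pop 1: in=[2,2] → [1,1] (was ⊥); enqueue []
  #3 pop 2: in=[1,2] → [0,1] (was ⊥); enqueue [0]
  #4 pop 3: in=[1,3] → [2,3] (was ⊥); enqueue []
  #5 pop 4: in=⊥ → [-2,3] (was [2,2]); enqueue [1,2]
  #6 pop 5: in=[-2,3] → [-1,3] (was [1,3]); enqueue [3]
  #7 pop 0: in=[-2,3] → [-2,3] (was [2,2]); enqueue []
  #8 pop 1: in=[-2,3] → [-3,2] (was [1,1]); enqueue []
  #9 pop 2: in=[-3,3] → [-3,2] (was [0,1]); enqueue [0]
  #10 pop 3: in=[-3,3] → [-2,3] (was [2,3]); enqueue []
  #11 pop 0: in=[-3,3] → [-3,3] (was [-2,3]); enqueue [1,2]
  #12 pop 1: in=[-3,3] → [-3,2] (no change)
  #13 pop 2: in=[-3,3] → [-3,2] (no change)

Fixpoint:
  val[0] = [-3,3]
  val[1] = [-3,2]
  val[2] = [-3,2]
  val[3] = [-2,3]
  val[4] = [-2,3]
  val[5] = [-1,3]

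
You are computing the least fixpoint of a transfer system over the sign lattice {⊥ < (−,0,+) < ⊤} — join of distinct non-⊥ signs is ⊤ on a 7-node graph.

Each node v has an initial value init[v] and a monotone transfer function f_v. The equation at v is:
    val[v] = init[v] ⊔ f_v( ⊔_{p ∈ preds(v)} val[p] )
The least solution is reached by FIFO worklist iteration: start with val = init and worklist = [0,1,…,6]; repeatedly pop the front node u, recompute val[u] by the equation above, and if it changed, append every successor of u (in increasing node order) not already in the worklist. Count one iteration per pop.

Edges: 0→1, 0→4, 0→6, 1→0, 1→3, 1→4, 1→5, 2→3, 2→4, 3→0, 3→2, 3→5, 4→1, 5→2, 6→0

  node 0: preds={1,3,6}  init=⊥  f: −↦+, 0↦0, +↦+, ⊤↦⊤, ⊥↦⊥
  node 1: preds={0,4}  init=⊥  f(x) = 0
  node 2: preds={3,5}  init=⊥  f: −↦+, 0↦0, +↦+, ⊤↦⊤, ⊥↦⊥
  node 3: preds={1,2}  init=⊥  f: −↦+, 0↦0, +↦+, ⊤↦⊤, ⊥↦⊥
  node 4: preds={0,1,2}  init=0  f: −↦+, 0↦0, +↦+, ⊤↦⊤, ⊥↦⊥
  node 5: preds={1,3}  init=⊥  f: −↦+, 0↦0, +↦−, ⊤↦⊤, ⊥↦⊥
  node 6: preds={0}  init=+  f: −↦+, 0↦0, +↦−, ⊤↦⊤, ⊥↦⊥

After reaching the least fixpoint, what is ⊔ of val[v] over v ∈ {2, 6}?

⊤

Iteration log — 13 steps:
  step 1. node 0  ⊔preds=+  new=+  old=⊥  +wl: 
  step 2. node 1  ⊔preds=⊤  new=0  old=⊥  +wl: 0
  step 3. node 2  ⊔preds=⊥  new=⊥  stable
  step 4. node 3  ⊔preds=0  new=0  old=⊥  +wl: 2
  step 5. node 4  ⊔preds=⊤  new=⊤  old=0  +wl: 1
  step 6. node 5  ⊔preds=0  new=0  old=⊥  +wl: 
  step 7. node 6  ⊔preds=+  new=⊤  old=+  +wl: 
  step 8. node 0  ⊔preds=⊤  new=⊤  old=+  +wl: 4,6
  step 9. node 2  ⊔preds=0  new=0  old=⊥  +wl: 3
  step 10. node 1  ⊔preds=⊤  new=0  stable
  step 11. node 4  ⊔preds=⊤  new=⊤  stable
  step 12. node 6  ⊔preds=⊤  new=⊤  stable
  step 13. node 3  ⊔preds=0  new=0  stable

Least fixpoint reached:
  node 0: ⊤
  node 1: 0
  node 2: 0
  node 3: 0
  node 4: ⊤
  node 5: 0
  node 6: ⊤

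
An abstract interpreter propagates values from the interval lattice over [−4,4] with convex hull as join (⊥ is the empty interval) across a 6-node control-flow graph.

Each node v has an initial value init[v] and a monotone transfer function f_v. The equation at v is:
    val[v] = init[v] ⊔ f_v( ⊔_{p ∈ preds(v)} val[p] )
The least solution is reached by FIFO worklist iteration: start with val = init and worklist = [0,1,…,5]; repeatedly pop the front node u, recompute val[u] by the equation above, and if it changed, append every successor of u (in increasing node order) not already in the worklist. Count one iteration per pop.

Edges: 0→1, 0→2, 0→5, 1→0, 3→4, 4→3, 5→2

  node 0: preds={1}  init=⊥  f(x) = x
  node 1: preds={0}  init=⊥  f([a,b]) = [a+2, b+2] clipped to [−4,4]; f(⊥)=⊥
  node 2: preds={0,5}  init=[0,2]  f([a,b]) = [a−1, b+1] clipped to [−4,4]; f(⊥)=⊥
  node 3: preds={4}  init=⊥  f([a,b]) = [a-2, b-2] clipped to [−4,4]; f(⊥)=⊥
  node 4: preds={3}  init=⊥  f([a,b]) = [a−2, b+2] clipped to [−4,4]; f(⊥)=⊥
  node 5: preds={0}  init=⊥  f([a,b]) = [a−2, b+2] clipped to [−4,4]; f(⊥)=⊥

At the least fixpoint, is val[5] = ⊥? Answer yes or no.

Worklist (6 pops):
  #1 pop 0: in=⊥ → ⊥ (no change)
  #2 pop 1: in=⊥ → ⊥ (no change)
  #3 pop 2: in=⊥ → [0,2] (no change)
  #4 pop 3: in=⊥ → ⊥ (no change)
  #5 pop 4: in=⊥ → ⊥ (no change)
  #6 pop 5: in=⊥ → ⊥ (no change)

Fixpoint:
  val[0] = ⊥
  val[1] = ⊥
  val[2] = [0,2]
  val[3] = ⊥
  val[4] = ⊥
  val[5] = ⊥

yes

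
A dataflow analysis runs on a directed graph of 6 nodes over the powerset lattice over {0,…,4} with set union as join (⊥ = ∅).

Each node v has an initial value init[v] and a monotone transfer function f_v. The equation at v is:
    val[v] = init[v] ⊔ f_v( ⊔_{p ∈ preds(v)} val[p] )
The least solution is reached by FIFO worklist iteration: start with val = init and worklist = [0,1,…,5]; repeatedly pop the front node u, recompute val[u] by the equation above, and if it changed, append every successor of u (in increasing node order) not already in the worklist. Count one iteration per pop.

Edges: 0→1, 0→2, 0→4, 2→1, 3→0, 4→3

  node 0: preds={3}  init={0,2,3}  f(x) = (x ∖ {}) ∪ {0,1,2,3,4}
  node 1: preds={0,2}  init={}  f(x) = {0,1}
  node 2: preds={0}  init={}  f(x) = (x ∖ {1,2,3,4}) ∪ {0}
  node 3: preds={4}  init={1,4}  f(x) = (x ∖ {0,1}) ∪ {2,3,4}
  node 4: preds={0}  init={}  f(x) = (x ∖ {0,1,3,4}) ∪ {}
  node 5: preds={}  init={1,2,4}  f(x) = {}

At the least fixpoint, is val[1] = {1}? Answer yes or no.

Trace (9 dequeues):
  [1] u=0 | in {1,4} | out {0,1,2,3,4} | prev {0,2,3} | push {}
  [2] u=1 | in {0,1,2,3,4} | out {0,1} | prev {} | push {}
  [3] u=2 | in {0,1,2,3,4} | out {0} | prev {} | push {1}
  [4] u=3 | in {} | out {1,2,3,4} | prev {1,4} | push {0}
  [5] u=4 | in {0,1,2,3,4} | out {2} | prev {} | push {3}
  [6] u=5 | in {} | out {1,2,4} | ==
  [7] u=1 | in {0,1,2,3,4} | out {0,1} | ==
  [8] u=0 | in {1,2,3,4} | out {0,1,2,3,4} | ==
  [9] u=3 | in {2} | out {1,2,3,4} | ==

Converged values:
  [0] {0,1,2,3,4}
  [1] {0,1}
  [2] {0}
  [3] {1,2,3,4}
  [4] {2}
  [5] {1,2,4}

no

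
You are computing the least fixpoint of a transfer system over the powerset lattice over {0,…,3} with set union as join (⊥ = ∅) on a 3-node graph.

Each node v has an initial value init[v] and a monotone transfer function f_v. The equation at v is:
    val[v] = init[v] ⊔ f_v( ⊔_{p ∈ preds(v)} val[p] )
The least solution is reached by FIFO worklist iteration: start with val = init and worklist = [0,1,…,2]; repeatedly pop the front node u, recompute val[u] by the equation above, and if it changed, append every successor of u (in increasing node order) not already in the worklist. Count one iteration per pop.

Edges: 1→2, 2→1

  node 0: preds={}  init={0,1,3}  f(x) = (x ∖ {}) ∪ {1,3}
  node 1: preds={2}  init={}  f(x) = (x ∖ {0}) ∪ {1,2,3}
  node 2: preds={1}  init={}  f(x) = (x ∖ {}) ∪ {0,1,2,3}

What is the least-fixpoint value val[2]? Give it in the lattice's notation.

{0,1,2,3}

Trace (4 dequeues):
  [1] u=0 | in {} | out {0,1,3} | ==
  [2] u=1 | in {} | out {1,2,3} | prev {} | push {}
  [3] u=2 | in {1,2,3} | out {0,1,2,3} | prev {} | push {1}
  [4] u=1 | in {0,1,2,3} | out {1,2,3} | ==

Converged values:
  [0] {0,1,3}
  [1] {1,2,3}
  [2] {0,1,2,3}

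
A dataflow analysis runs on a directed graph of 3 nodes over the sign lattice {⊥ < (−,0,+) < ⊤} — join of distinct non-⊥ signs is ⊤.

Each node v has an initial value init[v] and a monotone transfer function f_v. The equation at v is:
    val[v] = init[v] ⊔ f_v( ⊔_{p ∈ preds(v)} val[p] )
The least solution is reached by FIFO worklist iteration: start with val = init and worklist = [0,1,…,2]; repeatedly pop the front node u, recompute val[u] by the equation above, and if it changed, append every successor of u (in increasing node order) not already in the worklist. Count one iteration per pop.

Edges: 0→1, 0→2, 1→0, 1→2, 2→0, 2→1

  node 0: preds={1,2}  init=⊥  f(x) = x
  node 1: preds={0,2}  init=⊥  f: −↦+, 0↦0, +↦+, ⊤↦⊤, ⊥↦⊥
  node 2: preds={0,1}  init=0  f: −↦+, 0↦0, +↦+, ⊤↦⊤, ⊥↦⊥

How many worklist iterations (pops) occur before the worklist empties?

4

Iteration log — 4 steps:
  step 1. node 0  ⊔preds=0  new=0  old=⊥  +wl: 
  step 2. node 1  ⊔preds=0  new=0  old=⊥  +wl: 0
  step 3. node 2  ⊔preds=0  new=0  stable
  step 4. node 0  ⊔preds=0  new=0  stable

Least fixpoint reached:
  node 0: 0
  node 1: 0
  node 2: 0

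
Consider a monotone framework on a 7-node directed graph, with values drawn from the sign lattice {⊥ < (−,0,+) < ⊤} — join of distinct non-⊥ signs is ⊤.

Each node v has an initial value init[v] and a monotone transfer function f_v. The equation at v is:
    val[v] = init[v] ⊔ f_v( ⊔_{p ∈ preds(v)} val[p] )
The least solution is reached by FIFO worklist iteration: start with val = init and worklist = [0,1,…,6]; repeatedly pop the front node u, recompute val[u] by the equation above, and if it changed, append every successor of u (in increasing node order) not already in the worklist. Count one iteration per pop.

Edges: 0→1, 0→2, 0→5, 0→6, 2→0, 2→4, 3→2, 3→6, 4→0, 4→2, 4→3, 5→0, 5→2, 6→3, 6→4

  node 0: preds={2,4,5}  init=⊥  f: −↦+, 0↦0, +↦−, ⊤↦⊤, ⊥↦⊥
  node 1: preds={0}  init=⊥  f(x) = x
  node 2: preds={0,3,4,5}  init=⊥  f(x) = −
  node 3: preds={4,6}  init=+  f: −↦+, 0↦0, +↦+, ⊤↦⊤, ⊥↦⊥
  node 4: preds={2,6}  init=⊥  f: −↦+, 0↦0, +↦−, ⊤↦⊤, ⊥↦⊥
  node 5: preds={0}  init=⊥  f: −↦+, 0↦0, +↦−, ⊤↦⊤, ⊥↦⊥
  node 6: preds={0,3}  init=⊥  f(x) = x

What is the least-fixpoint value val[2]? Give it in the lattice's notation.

Trace (20 dequeues):
  [1] u=0 | in ⊥ | out ⊥ | ==
  [2] u=1 | in ⊥ | out ⊥ | ==
  [3] u=2 | in + | out − | prev ⊥ | push {0}
  [4] u=3 | in ⊥ | out + | ==
  [5] u=4 | in − | out + | prev ⊥ | push {2,3}
  [6] u=5 | in ⊥ | out ⊥ | ==
  [7] u=6 | in + | out + | prev ⊥ | push {4}
  [8] u=0 | in ⊤ | out ⊤ | prev ⊥ | push {1,5,6}
  [9] u=2 | in ⊤ | out − | ==
  [10] u=3 | in + | out + | ==
  [11] u=4 | in ⊤ | out ⊤ | prev + | push {0,2,3}
  [12] u=1 | in ⊤ | out ⊤ | prev ⊥ | push {}
  [13] u=5 | in ⊤ | out ⊤ | prev ⊥ | push {}
  [14] u=6 | in ⊤ | out ⊤ | prev + | push {4}
  [15] u=0 | in ⊤ | out ⊤ | ==
  [16] u=2 | in ⊤ | out − | ==
  [17] u=3 | in ⊤ | out ⊤ | prev + | push {2,6}
  [18] u=4 | in ⊤ | out ⊤ | ==
  [19] u=2 | in ⊤ | out − | ==
  [20] u=6 | in ⊤ | out ⊤ | ==

Converged values:
  [0] ⊤
  [1] ⊤
  [2] −
  [3] ⊤
  [4] ⊤
  [5] ⊤
  [6] ⊤

−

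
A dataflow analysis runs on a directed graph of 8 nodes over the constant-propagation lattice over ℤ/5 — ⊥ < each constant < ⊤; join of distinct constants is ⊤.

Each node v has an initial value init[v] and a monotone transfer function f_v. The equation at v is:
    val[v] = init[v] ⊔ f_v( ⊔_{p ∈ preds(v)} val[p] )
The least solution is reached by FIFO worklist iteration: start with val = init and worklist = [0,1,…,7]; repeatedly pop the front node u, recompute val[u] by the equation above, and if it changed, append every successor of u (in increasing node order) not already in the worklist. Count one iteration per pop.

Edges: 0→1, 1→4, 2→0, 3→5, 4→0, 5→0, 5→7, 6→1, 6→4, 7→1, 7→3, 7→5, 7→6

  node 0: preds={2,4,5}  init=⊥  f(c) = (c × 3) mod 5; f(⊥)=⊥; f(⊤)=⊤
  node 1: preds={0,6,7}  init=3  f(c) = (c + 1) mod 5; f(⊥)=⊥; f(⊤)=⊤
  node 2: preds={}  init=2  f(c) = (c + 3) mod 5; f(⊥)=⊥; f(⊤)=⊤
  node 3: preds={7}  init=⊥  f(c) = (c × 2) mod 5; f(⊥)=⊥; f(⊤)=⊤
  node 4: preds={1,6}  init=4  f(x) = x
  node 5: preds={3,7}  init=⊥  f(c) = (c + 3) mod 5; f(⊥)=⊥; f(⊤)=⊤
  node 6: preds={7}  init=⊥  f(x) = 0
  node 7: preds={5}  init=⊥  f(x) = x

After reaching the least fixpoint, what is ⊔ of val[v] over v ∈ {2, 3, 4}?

⊤

Trace (11 dequeues):
  [1] u=0 | in ⊤ | out ⊤ | prev ⊥ | push {}
  [2] u=1 | in ⊤ | out ⊤ | prev 3 | push {}
  [3] u=2 | in ⊥ | out 2 | ==
  [4] u=3 | in ⊥ | out ⊥ | ==
  [5] u=4 | in ⊤ | out ⊤ | prev 4 | push {0}
  [6] u=5 | in ⊥ | out ⊥ | ==
  [7] u=6 | in ⊥ | out 0 | prev ⊥ | push {1,4}
  [8] u=7 | in ⊥ | out ⊥ | ==
  [9] u=0 | in ⊤ | out ⊤ | ==
  [10] u=1 | in ⊤ | out ⊤ | ==
  [11] u=4 | in ⊤ | out ⊤ | ==

Converged values:
  [0] ⊤
  [1] ⊤
  [2] 2
  [3] ⊥
  [4] ⊤
  [5] ⊥
  [6] 0
  [7] ⊥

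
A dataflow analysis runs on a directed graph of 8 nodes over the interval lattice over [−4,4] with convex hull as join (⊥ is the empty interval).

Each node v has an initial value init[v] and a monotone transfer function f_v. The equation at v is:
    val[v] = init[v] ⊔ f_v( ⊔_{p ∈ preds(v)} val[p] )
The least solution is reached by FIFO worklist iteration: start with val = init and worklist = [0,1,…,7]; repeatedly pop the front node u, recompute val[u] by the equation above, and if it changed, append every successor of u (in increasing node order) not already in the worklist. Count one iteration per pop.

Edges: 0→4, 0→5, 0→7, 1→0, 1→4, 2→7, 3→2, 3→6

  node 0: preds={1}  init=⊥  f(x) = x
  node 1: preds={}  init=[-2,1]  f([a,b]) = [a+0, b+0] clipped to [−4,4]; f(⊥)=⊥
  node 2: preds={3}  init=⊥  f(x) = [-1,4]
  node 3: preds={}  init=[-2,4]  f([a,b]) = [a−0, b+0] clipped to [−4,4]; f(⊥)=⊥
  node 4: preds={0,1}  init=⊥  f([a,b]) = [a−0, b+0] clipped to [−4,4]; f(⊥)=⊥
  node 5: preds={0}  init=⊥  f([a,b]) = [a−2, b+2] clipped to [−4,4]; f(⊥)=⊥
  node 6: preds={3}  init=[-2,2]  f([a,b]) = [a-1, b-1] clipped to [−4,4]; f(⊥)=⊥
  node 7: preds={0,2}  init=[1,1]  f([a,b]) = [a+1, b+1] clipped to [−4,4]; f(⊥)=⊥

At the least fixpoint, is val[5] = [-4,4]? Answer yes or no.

Iteration log — 8 steps:
  step 1. node 0  ⊔preds=[-2,1]  new=[-2,1]  old=⊥  +wl: 
  step 2. node 1  ⊔preds=⊥  new=[-2,1]  stable
  step 3. node 2  ⊔preds=[-2,4]  new=[-1,4]  old=⊥  +wl: 
  step 4. node 3  ⊔preds=⊥  new=[-2,4]  stable
  step 5. node 4  ⊔preds=[-2,1]  new=[-2,1]  old=⊥  +wl: 
  step 6. node 5  ⊔preds=[-2,1]  new=[-4,3]  old=⊥  +wl: 
  step 7. node 6  ⊔preds=[-2,4]  new=[-3,3]  old=[-2,2]  +wl: 
  step 8. node 7  ⊔preds=[-2,4]  new=[-1,4]  old=[1,1]  +wl: 

Least fixpoint reached:
  node 0: [-2,1]
  node 1: [-2,1]
  node 2: [-1,4]
  node 3: [-2,4]
  node 4: [-2,1]
  node 5: [-4,3]
  node 6: [-3,3]
  node 7: [-1,4]

no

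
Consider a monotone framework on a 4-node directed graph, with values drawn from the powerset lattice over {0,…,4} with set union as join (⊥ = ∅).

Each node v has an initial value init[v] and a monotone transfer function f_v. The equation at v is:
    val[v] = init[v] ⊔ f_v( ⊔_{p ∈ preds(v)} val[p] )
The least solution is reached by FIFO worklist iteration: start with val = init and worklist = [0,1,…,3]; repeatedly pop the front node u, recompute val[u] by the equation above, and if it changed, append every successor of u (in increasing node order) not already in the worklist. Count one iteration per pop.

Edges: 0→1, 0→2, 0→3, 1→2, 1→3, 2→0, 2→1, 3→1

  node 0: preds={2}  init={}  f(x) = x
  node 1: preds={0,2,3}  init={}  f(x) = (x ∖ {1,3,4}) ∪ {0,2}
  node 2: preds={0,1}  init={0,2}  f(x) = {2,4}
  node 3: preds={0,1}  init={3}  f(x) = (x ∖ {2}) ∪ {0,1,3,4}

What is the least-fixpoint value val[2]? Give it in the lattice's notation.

Worklist (8 pops):
  #1 pop 0: in={0,2} → {0,2} (was {}); enqueue []
  #2 pop 1: in={0,2,3} → {0,2} (was {}); enqueue []
  #3 pop 2: in={0,2} → {0,2,4} (was {0,2}); enqueue [0,1]
  #4 pop 3: in={0,2} → {0,1,3,4} (was {3}); enqueue []
  #5 pop 0: in={0,2,4} → {0,2,4} (was {0,2}); enqueue [2,3]
  #6 pop 1: in={0,1,2,3,4} → {0,2} (no change)
  #7 pop 2: in={0,2,4} → {0,2,4} (no change)
  #8 pop 3: in={0,2,4} → {0,1,3,4} (no change)

Fixpoint:
  val[0] = {0,2,4}
  val[1] = {0,2}
  val[2] = {0,2,4}
  val[3] = {0,1,3,4}

{0,2,4}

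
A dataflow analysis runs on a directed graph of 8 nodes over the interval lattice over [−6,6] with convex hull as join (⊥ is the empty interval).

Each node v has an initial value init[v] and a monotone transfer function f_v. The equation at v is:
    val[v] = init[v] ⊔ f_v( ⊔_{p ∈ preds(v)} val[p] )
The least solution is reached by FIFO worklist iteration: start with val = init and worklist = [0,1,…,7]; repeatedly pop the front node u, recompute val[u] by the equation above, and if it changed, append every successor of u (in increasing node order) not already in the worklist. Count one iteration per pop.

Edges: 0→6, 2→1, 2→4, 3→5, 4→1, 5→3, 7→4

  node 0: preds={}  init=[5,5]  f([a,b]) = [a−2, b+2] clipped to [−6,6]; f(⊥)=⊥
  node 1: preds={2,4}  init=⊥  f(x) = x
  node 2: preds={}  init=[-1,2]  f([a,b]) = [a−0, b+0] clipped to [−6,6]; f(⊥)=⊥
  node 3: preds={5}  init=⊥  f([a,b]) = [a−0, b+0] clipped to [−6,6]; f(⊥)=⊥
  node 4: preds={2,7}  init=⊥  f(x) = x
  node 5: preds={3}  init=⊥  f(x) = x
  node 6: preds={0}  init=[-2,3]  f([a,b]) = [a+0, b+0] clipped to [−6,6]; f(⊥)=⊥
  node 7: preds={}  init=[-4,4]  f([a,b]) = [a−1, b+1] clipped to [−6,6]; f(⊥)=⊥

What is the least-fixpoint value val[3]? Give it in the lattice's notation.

Trace (9 dequeues):
  [1] u=0 | in ⊥ | out [5,5] | ==
  [2] u=1 | in [-1,2] | out [-1,2] | prev ⊥ | push {}
  [3] u=2 | in ⊥ | out [-1,2] | ==
  [4] u=3 | in ⊥ | out ⊥ | ==
  [5] u=4 | in [-4,4] | out [-4,4] | prev ⊥ | push {1}
  [6] u=5 | in ⊥ | out ⊥ | ==
  [7] u=6 | in [5,5] | out [-2,5] | prev [-2,3] | push {}
  [8] u=7 | in ⊥ | out [-4,4] | ==
  [9] u=1 | in [-4,4] | out [-4,4] | prev [-1,2] | push {}

Converged values:
  [0] [5,5]
  [1] [-4,4]
  [2] [-1,2]
  [3] ⊥
  [4] [-4,4]
  [5] ⊥
  [6] [-2,5]
  [7] [-4,4]

⊥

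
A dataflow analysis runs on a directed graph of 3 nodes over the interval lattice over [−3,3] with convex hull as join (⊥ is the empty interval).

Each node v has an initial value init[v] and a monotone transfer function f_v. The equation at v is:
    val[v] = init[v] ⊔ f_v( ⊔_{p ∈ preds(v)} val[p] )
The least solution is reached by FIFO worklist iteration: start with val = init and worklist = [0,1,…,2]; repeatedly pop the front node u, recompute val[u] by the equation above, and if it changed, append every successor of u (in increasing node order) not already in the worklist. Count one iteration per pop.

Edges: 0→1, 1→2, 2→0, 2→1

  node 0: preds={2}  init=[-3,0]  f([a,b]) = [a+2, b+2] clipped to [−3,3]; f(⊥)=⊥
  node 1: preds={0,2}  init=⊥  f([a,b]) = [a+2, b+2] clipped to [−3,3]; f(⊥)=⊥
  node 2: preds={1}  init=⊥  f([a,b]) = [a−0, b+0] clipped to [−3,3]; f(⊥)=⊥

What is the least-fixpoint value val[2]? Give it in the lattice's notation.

Trace (8 dequeues):
  [1] u=0 | in ⊥ | out [-3,0] | ==
  [2] u=1 | in [-3,0] | out [-1,2] | prev ⊥ | push {}
  [3] u=2 | in [-1,2] | out [-1,2] | prev ⊥ | push {0,1}
  [4] u=0 | in [-1,2] | out [-3,3] | prev [-3,0] | push {}
  [5] u=1 | in [-3,3] | out [-1,3] | prev [-1,2] | push {2}
  [6] u=2 | in [-1,3] | out [-1,3] | prev [-1,2] | push {0,1}
  [7] u=0 | in [-1,3] | out [-3,3] | ==
  [8] u=1 | in [-3,3] | out [-1,3] | ==

Converged values:
  [0] [-3,3]
  [1] [-1,3]
  [2] [-1,3]

[-1,3]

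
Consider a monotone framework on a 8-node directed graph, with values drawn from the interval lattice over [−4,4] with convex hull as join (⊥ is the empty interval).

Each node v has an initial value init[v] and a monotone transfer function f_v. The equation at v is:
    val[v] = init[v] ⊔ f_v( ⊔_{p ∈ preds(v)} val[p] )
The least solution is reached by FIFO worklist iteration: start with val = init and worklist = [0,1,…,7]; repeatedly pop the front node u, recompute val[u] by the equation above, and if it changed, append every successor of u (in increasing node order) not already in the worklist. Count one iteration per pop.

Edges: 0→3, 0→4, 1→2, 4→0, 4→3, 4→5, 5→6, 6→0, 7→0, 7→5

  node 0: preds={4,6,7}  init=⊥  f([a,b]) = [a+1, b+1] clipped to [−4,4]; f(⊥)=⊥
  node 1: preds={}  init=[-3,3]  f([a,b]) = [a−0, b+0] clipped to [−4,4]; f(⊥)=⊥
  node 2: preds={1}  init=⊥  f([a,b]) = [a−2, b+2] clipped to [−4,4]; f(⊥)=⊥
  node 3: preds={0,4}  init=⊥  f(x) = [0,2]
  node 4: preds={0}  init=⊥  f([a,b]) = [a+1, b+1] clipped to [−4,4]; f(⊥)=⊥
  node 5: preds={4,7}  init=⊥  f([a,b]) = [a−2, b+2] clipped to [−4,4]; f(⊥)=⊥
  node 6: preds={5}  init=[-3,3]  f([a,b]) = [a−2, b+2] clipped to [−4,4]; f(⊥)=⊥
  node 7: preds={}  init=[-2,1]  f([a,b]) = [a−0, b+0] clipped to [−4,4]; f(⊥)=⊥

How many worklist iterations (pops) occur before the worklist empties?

Trace (14 dequeues):
  [1] u=0 | in [-3,3] | out [-2,4] | prev ⊥ | push {}
  [2] u=1 | in ⊥ | out [-3,3] | ==
  [3] u=2 | in [-3,3] | out [-4,4] | prev ⊥ | push {}
  [4] u=3 | in [-2,4] | out [0,2] | prev ⊥ | push {}
  [5] u=4 | in [-2,4] | out [-1,4] | prev ⊥ | push {0,3}
  [6] u=5 | in [-2,4] | out [-4,4] | prev ⊥ | push {}
  [7] u=6 | in [-4,4] | out [-4,4] | prev [-3,3] | push {}
  [8] u=7 | in ⊥ | out [-2,1] | ==
  [9] u=0 | in [-4,4] | out [-3,4] | prev [-2,4] | push {4}
  [10] u=3 | in [-3,4] | out [0,2] | ==
  [11] u=4 | in [-3,4] | out [-2,4] | prev [-1,4] | push {0,3,5}
  [12] u=0 | in [-4,4] | out [-3,4] | ==
  [13] u=3 | in [-3,4] | out [0,2] | ==
  [14] u=5 | in [-2,4] | out [-4,4] | ==

Converged values:
  [0] [-3,4]
  [1] [-3,3]
  [2] [-4,4]
  [3] [0,2]
  [4] [-2,4]
  [5] [-4,4]
  [6] [-4,4]
  [7] [-2,1]

14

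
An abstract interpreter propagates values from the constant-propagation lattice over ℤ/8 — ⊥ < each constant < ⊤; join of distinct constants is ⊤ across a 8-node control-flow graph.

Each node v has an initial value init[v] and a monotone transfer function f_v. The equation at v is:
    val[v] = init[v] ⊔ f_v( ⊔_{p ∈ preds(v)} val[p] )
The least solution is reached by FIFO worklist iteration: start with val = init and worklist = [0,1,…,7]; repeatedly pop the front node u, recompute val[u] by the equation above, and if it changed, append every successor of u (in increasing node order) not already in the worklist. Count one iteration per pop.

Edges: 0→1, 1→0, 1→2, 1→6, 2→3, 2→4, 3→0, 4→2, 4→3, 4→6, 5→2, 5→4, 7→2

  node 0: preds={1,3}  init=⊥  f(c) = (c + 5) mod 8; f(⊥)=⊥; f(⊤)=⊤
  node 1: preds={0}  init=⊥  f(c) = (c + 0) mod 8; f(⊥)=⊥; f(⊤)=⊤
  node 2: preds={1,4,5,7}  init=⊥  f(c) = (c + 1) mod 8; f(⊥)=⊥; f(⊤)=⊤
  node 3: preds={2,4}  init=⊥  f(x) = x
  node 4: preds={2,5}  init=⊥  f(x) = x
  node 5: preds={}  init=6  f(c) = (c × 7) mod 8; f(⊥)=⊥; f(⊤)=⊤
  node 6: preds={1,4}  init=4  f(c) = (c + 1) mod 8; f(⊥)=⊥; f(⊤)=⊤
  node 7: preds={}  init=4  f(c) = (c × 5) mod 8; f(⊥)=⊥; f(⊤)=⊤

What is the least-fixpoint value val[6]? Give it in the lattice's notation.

Trace (15 dequeues):
  [1] u=0 | in ⊥ | out ⊥ | ==
  [2] u=1 | in ⊥ | out ⊥ | ==
  [3] u=2 | in ⊤ | out ⊤ | prev ⊥ | push {}
  [4] u=3 | in ⊤ | out ⊤ | prev ⊥ | push {0}
  [5] u=4 | in ⊤ | out ⊤ | prev ⊥ | push {2,3}
  [6] u=5 | in ⊥ | out 6 | ==
  [7] u=6 | in ⊤ | out ⊤ | prev 4 | push {}
  [8] u=7 | in ⊥ | out 4 | ==
  [9] u=0 | in ⊤ | out ⊤ | prev ⊥ | push {1}
  [10] u=2 | in ⊤ | out ⊤ | ==
  [11] u=3 | in ⊤ | out ⊤ | ==
  [12] u=1 | in ⊤ | out ⊤ | prev ⊥ | push {0,2,6}
  [13] u=0 | in ⊤ | out ⊤ | ==
  [14] u=2 | in ⊤ | out ⊤ | ==
  [15] u=6 | in ⊤ | out ⊤ | ==

Converged values:
  [0] ⊤
  [1] ⊤
  [2] ⊤
  [3] ⊤
  [4] ⊤
  [5] 6
  [6] ⊤
  [7] 4

⊤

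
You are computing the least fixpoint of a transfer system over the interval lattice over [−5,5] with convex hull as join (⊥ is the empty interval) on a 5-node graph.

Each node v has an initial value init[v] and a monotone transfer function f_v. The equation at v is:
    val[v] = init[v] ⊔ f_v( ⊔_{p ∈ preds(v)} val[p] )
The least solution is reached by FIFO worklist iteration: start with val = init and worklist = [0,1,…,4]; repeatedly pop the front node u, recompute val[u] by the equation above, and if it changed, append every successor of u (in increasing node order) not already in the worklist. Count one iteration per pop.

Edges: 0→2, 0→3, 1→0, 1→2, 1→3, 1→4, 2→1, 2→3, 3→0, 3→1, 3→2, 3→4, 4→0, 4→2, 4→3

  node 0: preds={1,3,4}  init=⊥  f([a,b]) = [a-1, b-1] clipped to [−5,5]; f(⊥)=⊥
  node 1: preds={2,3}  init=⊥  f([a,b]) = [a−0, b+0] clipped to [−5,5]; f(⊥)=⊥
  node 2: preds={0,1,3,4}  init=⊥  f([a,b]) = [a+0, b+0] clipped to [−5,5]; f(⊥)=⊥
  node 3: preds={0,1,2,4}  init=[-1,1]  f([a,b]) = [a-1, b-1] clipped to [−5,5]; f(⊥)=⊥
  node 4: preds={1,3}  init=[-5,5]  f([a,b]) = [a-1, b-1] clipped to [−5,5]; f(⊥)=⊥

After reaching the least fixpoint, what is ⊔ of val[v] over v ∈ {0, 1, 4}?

[-5,5]

Iteration log — 11 steps:
  step 1. node 0  ⊔preds=[-5,5]  new=[-5,4]  old=⊥  +wl: 
  step 2. node 1  ⊔preds=[-1,1]  new=[-1,1]  old=⊥  +wl: 0
  step 3. node 2  ⊔preds=[-5,5]  new=[-5,5]  old=⊥  +wl: 1
  step 4. node 3  ⊔preds=[-5,5]  new=[-5,4]  old=[-1,1]  +wl: 2
  step 5. node 4  ⊔preds=[-5,4]  new=[-5,5]  stable
  step 6. node 0  ⊔preds=[-5,5]  new=[-5,4]  stable
  step 7. node 1  ⊔preds=[-5,5]  new=[-5,5]  old=[-1,1]  +wl: 0,3,4
  step 8. node 2  ⊔preds=[-5,5]  new=[-5,5]  stable
  step 9. node 0  ⊔preds=[-5,5]  new=[-5,4]  stable
  step 10. node 3  ⊔preds=[-5,5]  new=[-5,4]  stable
  step 11. node 4  ⊔preds=[-5,5]  new=[-5,5]  stable

Least fixpoint reached:
  node 0: [-5,4]
  node 1: [-5,5]
  node 2: [-5,5]
  node 3: [-5,4]
  node 4: [-5,5]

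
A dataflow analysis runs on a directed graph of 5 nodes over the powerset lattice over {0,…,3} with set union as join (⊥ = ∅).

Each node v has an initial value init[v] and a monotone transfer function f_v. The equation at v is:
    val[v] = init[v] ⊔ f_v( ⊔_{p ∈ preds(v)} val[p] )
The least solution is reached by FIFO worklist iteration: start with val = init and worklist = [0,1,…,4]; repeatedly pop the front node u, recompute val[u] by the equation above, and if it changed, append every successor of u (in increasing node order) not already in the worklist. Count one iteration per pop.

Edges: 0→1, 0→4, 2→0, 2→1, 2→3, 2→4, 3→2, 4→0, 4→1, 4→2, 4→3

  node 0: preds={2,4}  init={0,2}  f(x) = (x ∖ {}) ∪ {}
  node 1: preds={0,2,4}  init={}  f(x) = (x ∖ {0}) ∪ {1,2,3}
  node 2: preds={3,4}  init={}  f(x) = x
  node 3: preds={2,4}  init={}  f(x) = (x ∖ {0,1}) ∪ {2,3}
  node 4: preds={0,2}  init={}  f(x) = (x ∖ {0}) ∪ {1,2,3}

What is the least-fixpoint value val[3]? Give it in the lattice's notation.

Iteration log — 10 steps:
  step 1. node 0  ⊔preds={}  new={0,2}  stable
  step 2. node 1  ⊔preds={0,2}  new={1,2,3}  old={}  +wl: 
  step 3. node 2  ⊔preds={}  new={}  stable
  step 4. node 3  ⊔preds={}  new={2,3}  old={}  +wl: 2
  step 5. node 4  ⊔preds={0,2}  new={1,2,3}  old={}  +wl: 0,1,3
  step 6. node 2  ⊔preds={1,2,3}  new={1,2,3}  old={}  +wl: 4
  step 7. node 0  ⊔preds={1,2,3}  new={0,1,2,3}  old={0,2}  +wl: 
  step 8. node 1  ⊔preds={0,1,2,3}  new={1,2,3}  stable
  step 9. node 3  ⊔preds={1,2,3}  new={2,3}  stable
  step 10. node 4  ⊔preds={0,1,2,3}  new={1,2,3}  stable

Least fixpoint reached:
  node 0: {0,1,2,3}
  node 1: {1,2,3}
  node 2: {1,2,3}
  node 3: {2,3}
  node 4: {1,2,3}

{2,3}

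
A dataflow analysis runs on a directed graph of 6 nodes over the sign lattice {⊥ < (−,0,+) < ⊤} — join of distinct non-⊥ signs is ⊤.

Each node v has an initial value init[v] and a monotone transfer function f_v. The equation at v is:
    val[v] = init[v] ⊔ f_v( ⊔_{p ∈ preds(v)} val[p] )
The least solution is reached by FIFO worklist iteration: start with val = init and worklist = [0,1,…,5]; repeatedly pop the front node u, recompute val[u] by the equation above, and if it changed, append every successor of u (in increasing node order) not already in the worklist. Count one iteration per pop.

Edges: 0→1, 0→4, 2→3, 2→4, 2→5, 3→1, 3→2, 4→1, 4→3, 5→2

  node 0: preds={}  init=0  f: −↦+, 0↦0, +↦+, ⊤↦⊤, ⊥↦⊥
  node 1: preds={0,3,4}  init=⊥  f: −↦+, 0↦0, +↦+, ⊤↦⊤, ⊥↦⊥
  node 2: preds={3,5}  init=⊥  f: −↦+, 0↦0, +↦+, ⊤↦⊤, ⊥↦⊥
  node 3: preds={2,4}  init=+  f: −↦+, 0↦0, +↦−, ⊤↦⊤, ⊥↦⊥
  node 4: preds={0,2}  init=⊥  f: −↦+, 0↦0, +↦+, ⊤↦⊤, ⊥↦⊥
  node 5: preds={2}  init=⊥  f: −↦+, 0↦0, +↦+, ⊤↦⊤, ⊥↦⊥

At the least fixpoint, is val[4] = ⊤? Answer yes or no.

Iteration log — 12 steps:
  step 1. node 0  ⊔preds=⊥  new=0  stable
  step 2. node 1  ⊔preds=⊤  new=⊤  old=⊥  +wl: 
  step 3. node 2  ⊔preds=+  new=+  old=⊥  +wl: 
  step 4. node 3  ⊔preds=+  new=⊤  old=+  +wl: 1,2
  step 5. node 4  ⊔preds=⊤  new=⊤  old=⊥  +wl: 3
  step 6. node 5  ⊔preds=+  new=+  old=⊥  +wl: 
  step 7. node 1  ⊔preds=⊤  new=⊤  stable
  step 8. node 2  ⊔preds=⊤  new=⊤  old=+  +wl: 4,5
  step 9. node 3  ⊔preds=⊤  new=⊤  stable
  step 10. node 4  ⊔preds=⊤  new=⊤  stable
  step 11. node 5  ⊔preds=⊤  new=⊤  old=+  +wl: 2
  step 12. node 2  ⊔preds=⊤  new=⊤  stable

Least fixpoint reached:
  node 0: 0
  node 1: ⊤
  node 2: ⊤
  node 3: ⊤
  node 4: ⊤
  node 5: ⊤

yes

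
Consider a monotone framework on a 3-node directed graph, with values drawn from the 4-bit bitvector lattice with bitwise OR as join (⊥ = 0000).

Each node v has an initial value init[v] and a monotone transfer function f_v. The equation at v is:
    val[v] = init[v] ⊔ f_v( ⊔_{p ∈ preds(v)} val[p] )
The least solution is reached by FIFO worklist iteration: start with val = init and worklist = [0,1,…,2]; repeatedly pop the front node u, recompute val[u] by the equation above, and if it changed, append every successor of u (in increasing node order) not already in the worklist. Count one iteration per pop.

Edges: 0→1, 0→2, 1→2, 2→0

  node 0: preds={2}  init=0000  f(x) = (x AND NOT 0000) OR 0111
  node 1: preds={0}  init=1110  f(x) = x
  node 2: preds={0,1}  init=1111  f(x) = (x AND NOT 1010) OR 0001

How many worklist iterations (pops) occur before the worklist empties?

3

Iteration log — 3 steps:
  step 1. node 0  ⊔preds=1111  new=1111  old=0000  +wl: 
  step 2. node 1  ⊔preds=1111  new=1111  old=1110  +wl: 
  step 3. node 2  ⊔preds=1111  new=1111  stable

Least fixpoint reached:
  node 0: 1111
  node 1: 1111
  node 2: 1111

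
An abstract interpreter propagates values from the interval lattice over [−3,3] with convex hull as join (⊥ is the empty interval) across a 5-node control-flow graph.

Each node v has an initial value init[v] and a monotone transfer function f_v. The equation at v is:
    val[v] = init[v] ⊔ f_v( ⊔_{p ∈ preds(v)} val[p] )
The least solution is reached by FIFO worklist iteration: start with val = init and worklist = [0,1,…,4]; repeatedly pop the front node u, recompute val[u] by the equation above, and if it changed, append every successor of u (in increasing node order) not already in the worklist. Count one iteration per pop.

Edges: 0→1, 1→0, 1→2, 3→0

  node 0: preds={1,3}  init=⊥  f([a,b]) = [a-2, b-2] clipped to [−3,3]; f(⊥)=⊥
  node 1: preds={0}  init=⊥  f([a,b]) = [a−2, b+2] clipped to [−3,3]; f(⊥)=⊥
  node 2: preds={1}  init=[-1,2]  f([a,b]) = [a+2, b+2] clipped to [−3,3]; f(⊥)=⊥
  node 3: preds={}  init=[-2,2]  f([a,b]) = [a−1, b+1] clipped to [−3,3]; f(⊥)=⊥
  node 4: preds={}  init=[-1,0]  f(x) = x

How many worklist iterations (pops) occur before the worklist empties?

6

Worklist (6 pops):
  #1 pop 0: in=[-2,2] → [-3,0] (was ⊥); enqueue []
  #2 pop 1: in=[-3,0] → [-3,2] (was ⊥); enqueue [0]
  #3 pop 2: in=[-3,2] → [-1,3] (was [-1,2]); enqueue []
  #4 pop 3: in=⊥ → [-2,2] (no change)
  #5 pop 4: in=⊥ → [-1,0] (no change)
  #6 pop 0: in=[-3,2] → [-3,0] (no change)

Fixpoint:
  val[0] = [-3,0]
  val[1] = [-3,2]
  val[2] = [-1,3]
  val[3] = [-2,2]
  val[4] = [-1,0]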